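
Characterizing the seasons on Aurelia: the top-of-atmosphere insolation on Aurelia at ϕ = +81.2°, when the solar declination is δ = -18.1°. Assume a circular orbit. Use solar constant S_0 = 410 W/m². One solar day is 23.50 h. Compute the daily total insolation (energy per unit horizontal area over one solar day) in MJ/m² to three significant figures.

cos h₀ = −tan(+81.2°) tan(-18.100°) = 2.1113 ≥ 1 ⇒ polar night, h₀ = 0 and Q̄ = 0.
Daily total = Q̄ × 23.50 h × 3600 s/h = 0.00 MJ/m².

0.00 MJ/m²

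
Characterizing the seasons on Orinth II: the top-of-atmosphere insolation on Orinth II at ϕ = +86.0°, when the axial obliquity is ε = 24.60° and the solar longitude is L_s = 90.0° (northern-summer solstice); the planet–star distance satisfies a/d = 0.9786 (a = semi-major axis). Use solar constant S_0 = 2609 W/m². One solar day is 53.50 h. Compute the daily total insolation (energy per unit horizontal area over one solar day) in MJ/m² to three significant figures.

Solar declination: sin δ = sin ε · sin L_s = sin 24.60° × sin 90.0° = 0.41628, so δ = +24.600°.
cos h₀ = −tan(+86.0°) tan(+24.600°) = -6.5474 ≤ −1 ⇒ polar day, h₀ = π.
Bracket: h₀ sin ϕ sin δ + cos ϕ cos δ sin h₀ = 3.1416×0.99756×0.41628 + 0.06976×0.90924×0.00000 = 1.304594 + 0.000000 = 1.304594.
Inverse-square distance factor (a/d)² = 0.9786² = 0.957658.
Q̄ = (S_0/π) × 0.957658 × [bracket] = (2609/π) × 0.957658 × 1.304594 = 1037.6 W/m².
Daily total = Q̄ × 53.50 h × 3600 s/h = 1037.6 × 53.50 × 3600 / 10⁶ = 199.8 MJ/m².

200 MJ/m²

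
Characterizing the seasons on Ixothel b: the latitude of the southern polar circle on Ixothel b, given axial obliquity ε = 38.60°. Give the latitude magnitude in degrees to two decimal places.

51.40°

The polar circle is the lowest latitude that experiences at least one full rotation of continuous darkness at the northern-summer solstice; it lies at |φ| = 90° − ε = 90° − 38.60° = 51.40°.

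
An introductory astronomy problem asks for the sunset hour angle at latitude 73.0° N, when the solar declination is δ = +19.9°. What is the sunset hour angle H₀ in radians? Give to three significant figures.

H₀ = 3.14 rad

Sunrise equation: cos H₀ = −tan φ · tan δ = -1.1840 ≤ −1, so the Sun never sets (polar day) and H₀ = π.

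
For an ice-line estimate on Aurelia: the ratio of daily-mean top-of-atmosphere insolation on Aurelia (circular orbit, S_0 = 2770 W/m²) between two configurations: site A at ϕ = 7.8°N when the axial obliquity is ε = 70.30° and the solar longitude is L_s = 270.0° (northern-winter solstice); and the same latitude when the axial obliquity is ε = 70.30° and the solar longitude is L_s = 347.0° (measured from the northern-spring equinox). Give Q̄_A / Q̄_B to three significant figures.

Q̄_A / Q̄_B ≈ 0.171

— Configuration A (ϕ=+7.8°):
Solar declination: sin δ = sin ε · sin L_s = sin 70.30° × sin 270.0° = -0.94147, so δ = -70.300°.
cos h₀ = −tan(+7.8°) tan(-70.300°) = 0.3826, h₀ = 1.1782 rad.
Bracket: h₀ sin ϕ sin δ + cos ϕ cos δ sin h₀ = 1.1782×0.13572×-0.94147 + 0.99075×0.33710×0.92392 = -0.150546 + 0.308572 = 0.158026.
Q̄ = (S_0/π) × [bracket] = (2770/π) × 0.158026 = 139.33 W/m².
— Configuration B (ϕ=+7.8°):
Solar declination: sin δ = sin ε · sin L_s = sin 70.30° × sin 347.0° = -0.21178, so δ = -12.227°.
cos h₀ = −tan(+7.8°) tan(-12.227°) = 0.0297, h₀ = 1.5411 rad.
Bracket: h₀ sin ϕ sin δ + cos ϕ cos δ sin h₀ = 1.5411×0.13572×-0.21178 + 0.99075×0.97732×0.99956 = -0.044296 + 0.967854 = 0.923558.
Q̄ = (S_0/π) × [bracket] = (2770/π) × 0.923558 = 814.32 W/m².
Ratio Q̄_A / Q̄_B = 139.33 / 814.32 = 0.1711.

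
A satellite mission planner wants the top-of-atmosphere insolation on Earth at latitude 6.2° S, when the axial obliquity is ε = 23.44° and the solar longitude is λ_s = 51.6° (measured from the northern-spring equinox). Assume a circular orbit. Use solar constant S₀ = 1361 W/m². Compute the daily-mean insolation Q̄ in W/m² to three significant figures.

Solar declination: sin δ = sin ε · sin λ_s = sin 23.44° × sin 51.6° = 0.31174, so δ = +18.164°.
cos H₀ = −tan(-6.2°) tan(+18.164°) = 0.0356, H₀ = 1.5351 rad.
Bracket: H₀ sin φ sin δ + cos φ cos δ sin H₀ = 1.5351×-0.10800×0.31174 + 0.99415×0.95017×0.99936 = -0.051684 + 0.944007 = 0.892323.
Q̄ = (S₀/π) × [bracket] = (1361/π) × 0.892323 = 386.6 W/m².

Q̄ ≈ 387 W/m²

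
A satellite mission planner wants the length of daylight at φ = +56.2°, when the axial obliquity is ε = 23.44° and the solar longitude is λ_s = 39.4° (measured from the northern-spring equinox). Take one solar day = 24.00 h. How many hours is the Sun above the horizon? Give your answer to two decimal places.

15.06 h

Solar declination: sin δ = sin ε · sin λ_s = sin 23.44° × sin 39.4° = 0.25249, so δ = +14.625°.
cos H₀ = −tan φ · tan δ = −tan(+56.2°) × tan(+14.625°) = -0.3898, so H₀ = 1.9712 rad = 112.94°.
Daylight = 2H₀/(2π) × 24.00 h = (1.9712/π) × 24.00 = 15.06 h.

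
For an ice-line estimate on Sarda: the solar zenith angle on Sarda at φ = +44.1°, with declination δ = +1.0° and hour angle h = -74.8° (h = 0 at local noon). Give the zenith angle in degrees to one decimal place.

θ_z = 78.4°

cos θ_z = sin φ sin δ + cos φ cos δ cos h = 0.012145 + 0.188256 = 0.200401.
θ_z = arccos(0.200401) = 78.4°.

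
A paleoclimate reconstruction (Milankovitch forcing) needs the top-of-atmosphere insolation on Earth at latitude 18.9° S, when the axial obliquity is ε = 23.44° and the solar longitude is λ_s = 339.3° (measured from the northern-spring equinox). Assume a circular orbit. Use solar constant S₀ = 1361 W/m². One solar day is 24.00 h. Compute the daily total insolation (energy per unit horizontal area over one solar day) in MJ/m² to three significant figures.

Solar declination: sin δ = sin ε · sin λ_s = sin 23.44° × sin 339.3° = -0.14061, so δ = -8.083°.
cos H₀ = −tan(-18.9°) tan(-8.083°) = -0.0486, H₀ = 1.6194 rad.
Bracket: H₀ sin φ sin δ + cos φ cos δ sin H₀ = 1.6194×-0.32392×-0.14061 + 0.94609×0.99007×0.99882 = 0.073758 + 0.935590 = 1.009348.
Q̄ = (S₀/π) × [bracket] = (1361/π) × 1.009348 = 437.27 W/m².
Daily total = Q̄ × 24.00 h × 3600 s/h = 437.27 × 24.00 × 3600 / 10⁶ = 37.78 MJ/m².

37.8 MJ/m²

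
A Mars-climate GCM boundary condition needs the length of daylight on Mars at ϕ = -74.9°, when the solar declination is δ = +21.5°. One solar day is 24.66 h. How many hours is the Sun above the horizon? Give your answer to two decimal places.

0.00 h

cos h₀ = −tan ϕ · tan δ = 1.4599 ≥ 1, so the Sun never rises (polar night) and h₀ = 0.
Daylight = 2h₀/(2π) × 24.66 h = (0.0000/π) × 24.66 = 0.00 h.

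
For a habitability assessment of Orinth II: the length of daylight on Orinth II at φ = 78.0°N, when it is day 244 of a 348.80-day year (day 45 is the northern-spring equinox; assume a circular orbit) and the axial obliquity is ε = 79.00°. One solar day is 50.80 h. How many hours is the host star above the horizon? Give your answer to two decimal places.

Solar longitude: λ_s = 360° × (244 − 45)/348.80 = 205.390°.
sin δ = sin 79.00° × sin 205.390° = -0.42090, so δ = -24.891°.
cos H₀ = −tan φ · tan δ = 2.1829 ≥ 1, so the host star never rises (polar night) and H₀ = 0.
Daylight = 2H₀/(2π) × 50.80 h = (0.0000/π) × 50.80 = 0.00 h.

0.00 h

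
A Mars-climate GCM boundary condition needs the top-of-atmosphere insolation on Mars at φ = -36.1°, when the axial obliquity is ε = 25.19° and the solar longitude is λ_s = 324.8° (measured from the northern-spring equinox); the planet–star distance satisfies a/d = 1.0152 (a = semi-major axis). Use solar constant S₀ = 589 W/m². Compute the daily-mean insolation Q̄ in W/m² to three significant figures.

Q̄ ≈ 198 W/m²

Solar declination: sin δ = sin ε · sin λ_s = sin 25.19° × sin 324.8° = -0.24534, so δ = -14.202°.
cos H₀ = −tan(-36.1°) tan(-14.202°) = -0.1845, H₀ = 1.7564 rad.
Bracket: H₀ sin φ sin δ + cos φ cos δ sin H₀ = 1.7564×-0.58920×-0.24534 + 0.80799×0.96944×0.98282 = 0.253895 + 0.769841 = 1.023736.
Inverse-square distance factor (a/d)² = 1.0152² = 1.030631.
Q̄ = (S₀/π) × 1.030631 × [bracket] = (589/π) × 1.030631 × 1.023736 = 197.8 W/m².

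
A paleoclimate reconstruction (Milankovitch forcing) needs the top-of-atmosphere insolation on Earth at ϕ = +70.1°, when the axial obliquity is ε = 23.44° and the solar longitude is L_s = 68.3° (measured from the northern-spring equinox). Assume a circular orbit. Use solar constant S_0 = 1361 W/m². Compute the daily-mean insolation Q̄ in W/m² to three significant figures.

Q̄ ≈ 473 W/m²

Solar declination: sin δ = sin ε · sin L_s = sin 23.44° × sin 68.3° = 0.36960, so δ = +21.691°.
cos h₀ = −tan(+70.1°) tan(+21.691°) = -1.0988 ≤ −1 ⇒ polar day, h₀ = π.
Bracket: h₀ sin ϕ sin δ + cos ϕ cos δ sin h₀ = 3.1416×0.94029×0.36960 + 0.34038×0.92919×0.00000 = 1.091804 + 0.000000 = 1.091804.
Q̄ = (S_0/π) × [bracket] = (1361/π) × 1.091804 = 473.0 W/m².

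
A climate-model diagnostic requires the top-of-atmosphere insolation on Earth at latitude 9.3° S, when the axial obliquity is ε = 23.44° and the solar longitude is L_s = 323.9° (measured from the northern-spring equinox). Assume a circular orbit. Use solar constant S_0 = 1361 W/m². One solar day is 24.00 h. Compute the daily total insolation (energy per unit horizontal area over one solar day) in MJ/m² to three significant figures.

Solar declination: sin δ = sin ε · sin L_s = sin 23.44° × sin 323.9° = -0.23438, so δ = -13.555°.
cos h₀ = −tan(-9.3°) tan(-13.555°) = -0.0395, h₀ = 1.6103 rad.
Bracket: h₀ sin ϕ sin δ + cos ϕ cos δ sin h₀ = 1.6103×-0.16160×-0.23438 + 0.98686×0.97215×0.99922 = 0.060991 + 0.958628 = 1.019619.
Q̄ = (S_0/π) × [bracket] = (1361/π) × 1.019619 = 441.72 W/m².
Daily total = Q̄ × 24.00 h × 3600 s/h = 441.72 × 24.00 × 3600 / 10⁶ = 38.16 MJ/m².

38.2 MJ/m²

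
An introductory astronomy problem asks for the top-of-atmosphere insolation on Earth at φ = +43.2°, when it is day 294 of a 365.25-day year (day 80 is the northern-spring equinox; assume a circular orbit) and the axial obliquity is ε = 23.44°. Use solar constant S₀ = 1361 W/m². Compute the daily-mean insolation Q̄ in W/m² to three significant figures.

Solar longitude: λ_s = 360° × (294 − 80)/365.25 = 210.924°.
sin δ = sin 23.44° × sin 210.924° = -0.20442, so δ = -11.796°.
cos H₀ = −tan(+43.2°) tan(-11.796°) = 0.1961, H₀ = 1.3734 rad.
Bracket: H₀ sin φ sin δ + cos φ cos δ sin H₀ = 1.3734×0.68455×-0.20442 + 0.72897×0.97888×0.98058 = -0.192188 + 0.699717 = 0.507529.
Q̄ = (S₀/π) × [bracket] = (1361/π) × 0.507529 = 219.9 W/m².

Q̄ ≈ 220 W/m²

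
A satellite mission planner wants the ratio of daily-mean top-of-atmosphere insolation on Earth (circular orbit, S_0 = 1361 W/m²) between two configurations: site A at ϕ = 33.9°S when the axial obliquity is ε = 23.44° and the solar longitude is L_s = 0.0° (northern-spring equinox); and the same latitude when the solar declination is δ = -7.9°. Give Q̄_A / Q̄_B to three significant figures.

— Configuration A (ϕ=-33.9°):
Solar declination: sin δ = sin ε · sin L_s = sin 23.44° × sin 0.0° = 0.00000, so δ = +0.000°.
cos h₀ = −tan(-33.9°) tan(+0.000°) = 0.0000, h₀ = 1.5708 rad.
Bracket: h₀ sin ϕ sin δ + cos ϕ cos δ sin h₀ = 1.5708×-0.55775×0.00000 + 0.83001×1.00000×1.00000 = -0.000000 + 0.830010 = 0.830010.
Q̄ = (S_0/π) × [bracket] = (1361/π) × 0.830010 = 359.58 W/m².
— Configuration B (ϕ=-33.9°):
cos h₀ = −tan(-33.9°) tan(-7.900°) = -0.0932, h₀ = 1.6642 rad.
Bracket: h₀ sin ϕ sin δ + cos ϕ cos δ sin h₀ = 1.6642×-0.55775×-0.13744 + 0.83001×0.99051×0.99564 = 0.127573 + 0.818549 = 0.946122.
Q̄ = (S_0/π) × [bracket] = (1361/π) × 0.946122 = 409.88 W/m².
Ratio Q̄_A / Q̄_B = 359.58 / 409.88 = 0.8773.

Q̄_A / Q̄_B ≈ 0.877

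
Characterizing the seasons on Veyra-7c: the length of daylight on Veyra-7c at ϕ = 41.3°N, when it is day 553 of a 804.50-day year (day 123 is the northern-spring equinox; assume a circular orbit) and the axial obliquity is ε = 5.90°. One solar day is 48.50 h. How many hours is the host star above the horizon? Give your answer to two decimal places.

23.95 h

Solar longitude: L_s = 360° × (553 − 123)/804.50 = 192.418°.
sin δ = sin 5.90° × sin 192.418° = -0.02210, so δ = -1.267°.
cos h₀ = −tan ϕ · tan δ = −tan(+41.3°) × tan(-1.267°) = 0.0194, so h₀ = 1.5514 rad = 88.89°.
Daylight = 2h₀/(2π) × 48.50 h = (1.5514/π) × 48.50 = 23.95 h.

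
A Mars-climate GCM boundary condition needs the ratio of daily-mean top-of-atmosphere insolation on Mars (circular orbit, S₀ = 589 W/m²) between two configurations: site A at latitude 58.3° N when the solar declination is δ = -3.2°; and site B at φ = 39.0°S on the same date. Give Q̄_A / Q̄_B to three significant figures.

Q̄_A / Q̄_B ≈ 0.544

— Configuration A (φ=+58.3°):
cos H₀ = −tan(+58.3°) tan(-3.200°) = 0.0905, H₀ = 1.4801 rad.
Bracket: H₀ sin φ sin δ + cos φ cos δ sin H₀ = 1.4801×0.85081×-0.05582 + 0.52547×0.99844×0.99589 = -0.070293 + 0.522494 = 0.452201.
Q̄ = (S₀/π) × [bracket] = (589/π) × 0.452201 = 84.781 W/m².
— Configuration B (φ=-39.0°):
cos H₀ = −tan(-39.0°) tan(-3.200°) = -0.0453, H₀ = 1.6161 rad.
Bracket: H₀ sin φ sin δ + cos φ cos δ sin H₀ = 1.6161×-0.62932×-0.05582 + 0.77715×0.99844×0.99897 = 0.056771 + 0.775138 = 0.831909.
Q̄ = (S₀/π) × [bracket] = (589/π) × 0.831909 = 155.97 W/m².
Ratio Q̄_A / Q̄_B = 84.781 / 155.97 = 0.5436.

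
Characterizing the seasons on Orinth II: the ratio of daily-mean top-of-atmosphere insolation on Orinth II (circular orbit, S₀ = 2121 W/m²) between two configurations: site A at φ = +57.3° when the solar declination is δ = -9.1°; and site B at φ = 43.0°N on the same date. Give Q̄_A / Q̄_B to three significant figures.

— Configuration A (φ=+57.3°):
cos H₀ = −tan(+57.3°) tan(-9.100°) = 0.2495, H₀ = 1.3186 rad.
Bracket: H₀ sin φ sin δ + cos φ cos δ sin H₀ = 1.3186×0.84151×-0.15816 + 0.54024×0.98741×0.96838 = -0.175497 + 0.516571 = 0.341074.
Q̄ = (S₀/π) × [bracket] = (2121/π) × 0.341074 = 230.27 W/m².
— Configuration B (φ=+43.0°):
cos H₀ = −tan(+43.0°) tan(-9.100°) = 0.1494, H₀ = 1.4209 rad.
Bracket: H₀ sin φ sin δ + cos φ cos δ sin H₀ = 1.4209×0.68200×-0.15816 + 0.73135×0.98741×0.98878 = -0.153266 + 0.714040 = 0.560774.
Q̄ = (S₀/π) × [bracket] = (2121/π) × 0.560774 = 378.60 W/m².
Ratio Q̄_A / Q̄_B = 230.27 / 378.60 = 0.6082.

Q̄_A / Q̄_B ≈ 0.608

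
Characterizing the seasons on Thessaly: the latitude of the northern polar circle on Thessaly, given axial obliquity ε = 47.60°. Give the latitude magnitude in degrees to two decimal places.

42.40°

The polar circle is the lowest latitude that experiences at least one full rotation of continuous daylight at the northern-summer solstice; it lies at |φ| = 90° − ε = 90° − 47.60° = 42.40°.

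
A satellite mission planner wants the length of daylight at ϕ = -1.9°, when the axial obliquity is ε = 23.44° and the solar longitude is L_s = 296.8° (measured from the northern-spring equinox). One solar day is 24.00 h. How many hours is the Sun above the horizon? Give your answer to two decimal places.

12.10 h

Solar declination: sin δ = sin ε · sin L_s = sin 23.44° × sin 296.8° = -0.35506, so δ = -20.797°.
cos h₀ = −tan ϕ · tan δ = −tan(-1.9°) × tan(-20.797°) = -0.0126, so h₀ = 1.5834 rad = 90.72°.
Daylight = 2h₀/(2π) × 24.00 h = (1.5834/π) × 24.00 = 12.10 h.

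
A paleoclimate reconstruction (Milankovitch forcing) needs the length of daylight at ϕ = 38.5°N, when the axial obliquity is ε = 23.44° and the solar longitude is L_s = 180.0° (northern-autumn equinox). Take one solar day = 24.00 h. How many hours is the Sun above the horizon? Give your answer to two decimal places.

12.00 h

Solar declination: sin δ = sin ε · sin L_s = sin 23.44° × sin 180.0° = 0.00000, so δ = +0.000°.
cos h₀ = −tan ϕ · tan δ = −tan(+38.5°) × tan(+0.000°) = -0.0000, so h₀ = 1.5708 rad = 90.00°.
Daylight = 2h₀/(2π) × 24.00 h = (1.5708/π) × 24.00 = 12.00 h.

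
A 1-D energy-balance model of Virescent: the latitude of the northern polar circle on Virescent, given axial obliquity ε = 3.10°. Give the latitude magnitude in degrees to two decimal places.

The polar circle is the lowest latitude that experiences at least one full rotation of continuous daylight at the northern-summer solstice; it lies at |ϕ| = 90° − ε = 90° − 3.10° = 86.90°.

86.90°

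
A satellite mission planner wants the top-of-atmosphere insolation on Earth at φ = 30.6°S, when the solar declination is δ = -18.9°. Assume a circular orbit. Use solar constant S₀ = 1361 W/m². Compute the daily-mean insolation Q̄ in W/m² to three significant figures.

Q̄ ≈ 472 W/m²

cos H₀ = −tan(-30.6°) tan(-18.900°) = -0.2025, H₀ = 1.7747 rad.
Bracket: H₀ sin φ sin δ + cos φ cos δ sin H₀ = 1.7747×-0.50904×-0.32392 + 0.86074×0.94609×0.97929 = 0.292627 + 0.797473 = 1.090100.
Q̄ = (S₀/π) × [bracket] = (1361/π) × 1.090100 = 472.3 W/m².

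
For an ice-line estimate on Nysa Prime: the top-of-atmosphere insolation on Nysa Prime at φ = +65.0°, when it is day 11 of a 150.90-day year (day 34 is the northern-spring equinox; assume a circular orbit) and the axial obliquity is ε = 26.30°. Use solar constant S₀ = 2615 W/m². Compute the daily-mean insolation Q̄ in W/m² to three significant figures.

Q̄ ≈ 21.1 W/m²

Solar longitude: λ_s = 360° × (11 − 34)/150.90 = -54.871°, i.e. -54.871° + 360° = 305.129°.
sin δ = sin 26.30° × sin 305.129° = -0.36237, so δ = -21.246°.
cos H₀ = −tan(+65.0°) tan(-21.246°) = 0.8338, H₀ = 0.5849 rad.
Bracket: H₀ sin φ sin δ + cos φ cos δ sin H₀ = 0.5849×0.90631×-0.36237 + 0.42262×0.93203×0.55211 = -0.192093 + 0.217473 = 0.025380.
Q̄ = (S₀/π) × [bracket] = (2615/π) × 0.025380 = 21.13 W/m².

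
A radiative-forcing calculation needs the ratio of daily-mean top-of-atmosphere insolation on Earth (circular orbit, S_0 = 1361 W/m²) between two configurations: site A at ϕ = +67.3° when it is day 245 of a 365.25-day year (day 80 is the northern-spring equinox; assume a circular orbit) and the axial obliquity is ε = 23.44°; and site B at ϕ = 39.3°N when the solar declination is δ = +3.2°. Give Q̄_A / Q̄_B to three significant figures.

— Configuration A (ϕ=+67.3°):
Solar longitude: L_s = 360° × (245 − 80)/365.25 = 162.628°.
sin δ = sin 23.44° × sin 162.628° = 0.11877, so δ = +6.821°.
cos h₀ = −tan(+67.3°) tan(+6.821°) = -0.2859, h₀ = 1.8608 rad.
Bracket: h₀ sin ϕ sin δ + cos ϕ cos δ sin h₀ = 1.8608×0.92254×0.11877 + 0.38591×0.99292×0.95825 = 0.203888 + 0.367180 = 0.571068.
Q̄ = (S_0/π) × [bracket] = (1361/π) × 0.571068 = 247.40 W/m².
— Configuration B (ϕ=+39.3°):
cos h₀ = −tan(+39.3°) tan(+3.200°) = -0.0458, h₀ = 1.6166 rad.
Bracket: h₀ sin ϕ sin δ + cos ϕ cos δ sin h₀ = 1.6166×0.63338×0.05582 + 0.77384×0.99844×0.99895 = 0.057155 + 0.771822 = 0.828977.
Q̄ = (S_0/π) × [bracket] = (1361/π) × 0.828977 = 359.13 W/m².
Ratio Q̄_A / Q̄_B = 247.40 / 359.13 = 0.6889.

Q̄_A / Q̄_B ≈ 0.689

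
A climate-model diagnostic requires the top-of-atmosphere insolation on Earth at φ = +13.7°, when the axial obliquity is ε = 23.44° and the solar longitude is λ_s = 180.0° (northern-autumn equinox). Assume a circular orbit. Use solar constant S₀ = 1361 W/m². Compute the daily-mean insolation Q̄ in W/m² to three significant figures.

Solar declination: sin δ = sin ε · sin λ_s = sin 23.44° × sin 180.0° = 0.00000, so δ = +0.000°.
cos H₀ = −tan(+13.7°) tan(+0.000°) = -0.0000, H₀ = 1.5708 rad.
Bracket: H₀ sin φ sin δ + cos φ cos δ sin H₀ = 1.5708×0.23684×0.00000 + 0.97155×1.00000×1.00000 = 0.000000 + 0.971550 = 0.971550.
Q̄ = (S₀/π) × [bracket] = (1361/π) × 0.971550 = 420.9 W/m².

Q̄ ≈ 421 W/m²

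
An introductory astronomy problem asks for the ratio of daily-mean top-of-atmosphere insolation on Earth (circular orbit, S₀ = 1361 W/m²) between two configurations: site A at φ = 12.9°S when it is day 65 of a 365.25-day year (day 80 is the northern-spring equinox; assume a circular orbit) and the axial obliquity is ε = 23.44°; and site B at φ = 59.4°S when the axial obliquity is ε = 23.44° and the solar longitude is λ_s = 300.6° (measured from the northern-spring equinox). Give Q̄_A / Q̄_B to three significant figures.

— Configuration A (φ=-12.9°):
Solar longitude: λ_s = 360° × (65 − 80)/365.25 = -14.784°, i.e. -14.784° + 360° = 345.216°.
sin δ = sin 23.44° × sin 345.216° = -0.10151, so δ = -5.826°.
cos H₀ = −tan(-12.9°) tan(-5.826°) = -0.0234, H₀ = 1.5942 rad.
Bracket: H₀ sin φ sin δ + cos φ cos δ sin H₀ = 1.5942×-0.22325×-0.10151 + 0.97476×0.99483×0.99973 = 0.036128 + 0.969459 = 1.005587.
Q̄ = (S₀/π) × [bracket] = (1361/π) × 1.005587 = 435.64 W/m².
— Configuration B (φ=-59.4°):
Solar declination: sin δ = sin ε · sin λ_s = sin 23.44° × sin 300.6° = -0.34239, so δ = -20.023°.
cos H₀ = −tan(-59.4°) tan(-20.023°) = -0.6162, H₀ = 2.2347 rad.
Bracket: H₀ sin φ sin δ + cos φ cos δ sin H₀ = 2.2347×-0.86074×-0.34239 + 0.50904×0.93956×0.78759 = 0.658586 + 0.376684 = 1.035270.
Q̄ = (S₀/π) × [bracket] = (1361/π) × 1.035270 = 448.50 W/m².
Ratio Q̄_A / Q̄_B = 435.64 / 448.50 = 0.9713.

Q̄_A / Q̄_B ≈ 0.971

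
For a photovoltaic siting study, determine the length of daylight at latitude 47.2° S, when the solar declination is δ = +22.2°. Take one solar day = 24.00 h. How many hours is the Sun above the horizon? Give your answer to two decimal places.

8.51 h

cos H₀ = −tan φ · tan δ = −tan(-47.2°) × tan(+22.200°) = 0.4407, so H₀ = 1.1144 rad = 63.85°.
Daylight = 2H₀/(2π) × 24.00 h = (1.1144/π) × 24.00 = 8.51 h.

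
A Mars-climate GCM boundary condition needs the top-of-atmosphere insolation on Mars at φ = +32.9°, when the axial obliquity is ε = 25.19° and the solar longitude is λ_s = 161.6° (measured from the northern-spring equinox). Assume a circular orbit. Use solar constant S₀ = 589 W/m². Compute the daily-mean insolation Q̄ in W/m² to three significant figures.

Q̄ ≈ 178 W/m²

Solar declination: sin δ = sin ε · sin λ_s = sin 25.19° × sin 161.6° = 0.13435, so δ = +7.721°.
cos H₀ = −tan(+32.9°) tan(+7.721°) = -0.0877, H₀ = 1.6586 rad.
Bracket: H₀ sin φ sin δ + cos φ cos δ sin H₀ = 1.6586×0.54317×0.13435 + 0.83962×0.99093×0.99615 = 0.121036 + 0.828801 = 0.949837.
Q̄ = (S₀/π) × [bracket] = (589/π) × 0.949837 = 178.1 W/m².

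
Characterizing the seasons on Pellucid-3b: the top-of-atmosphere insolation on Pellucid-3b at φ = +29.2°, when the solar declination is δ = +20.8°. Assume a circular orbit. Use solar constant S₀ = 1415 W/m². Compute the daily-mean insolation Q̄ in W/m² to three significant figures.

Q̄ ≈ 498 W/m²

cos H₀ = −tan(+29.2°) tan(+20.800°) = -0.2123, H₀ = 1.7847 rad.
Bracket: H₀ sin φ sin δ + cos φ cos δ sin H₀ = 1.7847×0.48786×0.35511 + 0.87292×0.93483×0.97720 = 0.309189 + 0.797426 = 1.106615.
Q̄ = (S₀/π) × [bracket] = (1415/π) × 1.106615 = 498.4 W/m².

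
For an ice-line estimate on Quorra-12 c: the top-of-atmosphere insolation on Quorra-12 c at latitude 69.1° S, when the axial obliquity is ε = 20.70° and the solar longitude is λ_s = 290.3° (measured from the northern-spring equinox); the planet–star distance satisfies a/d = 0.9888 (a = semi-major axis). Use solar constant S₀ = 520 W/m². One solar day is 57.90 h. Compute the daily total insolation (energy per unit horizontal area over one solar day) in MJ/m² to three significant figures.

Solar declination: sin δ = sin ε · sin λ_s = sin 20.70° × sin 290.3° = -0.33152, so δ = -19.361°.
cos H₀ = −tan(-69.1°) tan(-19.361°) = -0.9202, H₀ = 2.7394 rad.
Bracket: H₀ sin φ sin δ + cos φ cos δ sin H₀ = 2.7394×-0.93420×-0.33152 + 0.35674×0.94345×0.39144 = 0.848409 + 0.131746 = 0.980155.
Inverse-square distance factor (a/d)² = 0.9888² = 0.977725.
Q̄ = (S₀/π) × 0.977725 × [bracket] = (520/π) × 0.977725 × 0.980155 = 158.62 W/m².
Daily total = Q̄ × 57.90 h × 3600 s/h = 158.62 × 57.90 × 3600 / 10⁶ = 33.06 MJ/m².

33.1 MJ/m²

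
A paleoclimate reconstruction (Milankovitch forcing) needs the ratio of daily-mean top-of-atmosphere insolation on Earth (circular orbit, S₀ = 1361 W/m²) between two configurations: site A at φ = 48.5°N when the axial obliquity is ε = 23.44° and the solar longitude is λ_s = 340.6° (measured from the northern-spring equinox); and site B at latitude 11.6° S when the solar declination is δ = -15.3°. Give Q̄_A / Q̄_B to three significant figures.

— Configuration A (φ=+48.5°):
Solar declination: sin δ = sin ε · sin λ_s = sin 23.44° × sin 340.6° = -0.13213, so δ = -7.593°.
cos H₀ = −tan(+48.5°) tan(-7.593°) = 0.1507, H₀ = 1.4196 rad.
Bracket: H₀ sin φ sin δ + cos φ cos δ sin H₀ = 1.4196×0.74896×-0.13213 + 0.66262×0.99123×0.98858 = -0.140484 + 0.649308 = 0.508824.
Q̄ = (S₀/π) × [bracket] = (1361/π) × 0.508824 = 220.43 W/m².
— Configuration B (φ=-11.6°):
cos H₀ = −tan(-11.6°) tan(-15.300°) = -0.0562, H₀ = 1.6270 rad.
Bracket: H₀ sin φ sin δ + cos φ cos δ sin H₀ = 1.6270×-0.20108×-0.26387 + 0.97958×0.96456×0.99842 = 0.086327 + 0.943371 = 1.029698.
Q̄ = (S₀/π) × [bracket] = (1361/π) × 1.029698 = 446.09 W/m².
Ratio Q̄_A / Q̄_B = 220.43 / 446.09 = 0.4941.

Q̄_A / Q̄_B ≈ 0.494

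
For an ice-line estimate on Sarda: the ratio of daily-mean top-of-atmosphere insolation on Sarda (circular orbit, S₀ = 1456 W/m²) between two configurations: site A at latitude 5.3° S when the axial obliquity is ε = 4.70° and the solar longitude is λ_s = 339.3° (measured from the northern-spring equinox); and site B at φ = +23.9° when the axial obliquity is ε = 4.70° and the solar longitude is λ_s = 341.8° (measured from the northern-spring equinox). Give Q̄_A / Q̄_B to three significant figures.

Q̄_A / Q̄_B ≈ 1.11

— Configuration A (φ=-5.3°):
Solar declination: sin δ = sin ε · sin λ_s = sin 4.70° × sin 339.3° = -0.02896, so δ = -1.660°.
cos H₀ = −tan(-5.3°) tan(-1.660°) = -0.0027, H₀ = 1.5735 rad.
Bracket: H₀ sin φ sin δ + cos φ cos δ sin H₀ = 1.5735×-0.09237×-0.02896 + 0.99572×0.99958×1.00000 = 0.004209 + 0.995302 = 0.999511.
Q̄ = (S₀/π) × [bracket] = (1456/π) × 0.999511 = 463.23 W/m².
— Configuration B (φ=+23.9°):
Solar declination: sin δ = sin ε · sin λ_s = sin 4.70° × sin 341.8° = -0.02559, so δ = -1.466°.
cos H₀ = −tan(+23.9°) tan(-1.466°) = 0.0113, H₀ = 1.5595 rad.
Bracket: H₀ sin φ sin δ + cos φ cos δ sin H₀ = 1.5595×0.40514×-0.02559 + 0.91425×0.99967×0.99994 = -0.016168 + 0.913893 = 0.897725.
Q̄ = (S₀/π) × [bracket] = (1456/π) × 0.897725 = 416.06 W/m².
Ratio Q̄_A / Q̄_B = 463.23 / 416.06 = 1.113.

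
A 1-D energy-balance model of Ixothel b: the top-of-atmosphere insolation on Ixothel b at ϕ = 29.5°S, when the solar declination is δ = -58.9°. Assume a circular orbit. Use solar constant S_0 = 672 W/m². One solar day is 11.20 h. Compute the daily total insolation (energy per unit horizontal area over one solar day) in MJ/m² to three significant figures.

cos h₀ = −tan(-29.5°) tan(-58.900°) = -0.9379, h₀ = 2.7873 rad.
Bracket: h₀ sin ϕ sin δ + cos ϕ cos δ sin h₀ = 2.7873×-0.49242×-0.85627 + 0.87036×0.51653×0.34693 = 1.175250 + 0.155968 = 1.331218.
Q̄ = (S_0/π) × [bracket] = (672/π) × 1.331218 = 284.75 W/m².
Daily total = Q̄ × 11.20 h × 3600 s/h = 284.75 × 11.20 × 3600 / 10⁶ = 11.48 MJ/m².

11.5 MJ/m²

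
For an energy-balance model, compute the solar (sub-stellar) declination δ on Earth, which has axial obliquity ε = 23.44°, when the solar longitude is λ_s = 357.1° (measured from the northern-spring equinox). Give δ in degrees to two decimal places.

sin δ = sin ε · sin λ_s = sin 23.44° × sin 357.1° = -0.020125.
δ = arcsin(-0.020125) = -1.15°.

δ = -1.15°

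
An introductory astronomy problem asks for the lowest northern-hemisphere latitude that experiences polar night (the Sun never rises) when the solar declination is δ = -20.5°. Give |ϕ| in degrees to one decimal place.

|ϕ| = 69.5°

Polar night requires cos h₀ = −tan ϕ tan δ ≥ 1, i.e. tan ϕ tan δ ≤ −1.
The boundary is |tan ϕ| · |tan δ| = 1, so |ϕ| = 90° − |δ| = 90° − 20.5° = 69.5° in the northern hemisphere.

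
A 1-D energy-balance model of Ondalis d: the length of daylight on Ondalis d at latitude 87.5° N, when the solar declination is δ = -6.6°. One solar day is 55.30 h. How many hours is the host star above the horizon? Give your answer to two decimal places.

cos H₀ = −tan φ · tan δ = 2.6501 ≥ 1, so the host star never rises (polar night) and H₀ = 0.
Daylight = 2H₀/(2π) × 55.30 h = (0.0000/π) × 55.30 = 0.00 h.

0.00 h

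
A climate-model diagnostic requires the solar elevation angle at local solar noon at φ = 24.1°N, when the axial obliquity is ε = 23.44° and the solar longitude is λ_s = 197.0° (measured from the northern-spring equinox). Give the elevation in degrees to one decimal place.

59.2°

Solar declination: sin δ = sin ε · sin λ_s = sin 23.44° × sin 197.0° = -0.11630, so δ = -6.679°.
At local noon the hour angle is zero, so the zenith angle equals |φ − δ| = |+24.1° − (-6.679°)| = 30.779°.
Elevation = 90° − 30.779° = 59.2°.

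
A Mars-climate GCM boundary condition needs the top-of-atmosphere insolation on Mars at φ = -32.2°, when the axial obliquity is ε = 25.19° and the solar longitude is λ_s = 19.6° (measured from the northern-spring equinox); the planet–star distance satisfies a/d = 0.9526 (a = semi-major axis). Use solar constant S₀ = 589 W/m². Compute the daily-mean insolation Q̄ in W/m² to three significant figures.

Solar declination: sin δ = sin ε · sin λ_s = sin 25.19° × sin 19.6° = 0.14278, so δ = +8.208°.
cos H₀ = −tan(-32.2°) tan(+8.208°) = 0.0908, H₀ = 1.4798 rad.
Bracket: H₀ sin φ sin δ + cos φ cos δ sin H₀ = 1.4798×-0.53288×0.14278 + 0.84619×0.98976×0.99587 = -0.112590 + 0.834066 = 0.721476.
Inverse-square distance factor (a/d)² = 0.9526² = 0.907447.
Q̄ = (S₀/π) × 0.907447 × [bracket] = (589/π) × 0.907447 × 0.721476 = 122.7 W/m².

Q̄ ≈ 123 W/m²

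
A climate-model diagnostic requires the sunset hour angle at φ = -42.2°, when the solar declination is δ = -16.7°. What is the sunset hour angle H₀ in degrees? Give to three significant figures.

H₀ = 106°

cos H₀ = −tan φ · tan δ = −tan(-42.2°) × tan(-16.700°) = -0.2720, so H₀ = 1.8463 rad = 105.79°.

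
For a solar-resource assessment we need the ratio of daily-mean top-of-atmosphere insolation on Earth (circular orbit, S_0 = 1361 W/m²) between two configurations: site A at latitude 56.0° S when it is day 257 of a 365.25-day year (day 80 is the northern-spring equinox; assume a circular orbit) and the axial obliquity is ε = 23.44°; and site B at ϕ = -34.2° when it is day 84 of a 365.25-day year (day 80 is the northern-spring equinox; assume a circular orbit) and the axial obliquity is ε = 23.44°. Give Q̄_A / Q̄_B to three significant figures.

Q̄_A / Q̄_B ≈ 0.635

— Configuration A (ϕ=-56.0°):
Solar longitude: L_s = 360° × (257 − 80)/365.25 = 174.456°.
sin δ = sin 23.44° × sin 174.456° = 0.03843, so δ = +2.203°.
cos h₀ = −tan(-56.0°) tan(+2.203°) = 0.0570, h₀ = 1.5137 rad.
Bracket: h₀ sin ϕ sin δ + cos ϕ cos δ sin h₀ = 1.5137×-0.82904×0.03843 + 0.55919×0.99926×0.99837 = -0.048226 + 0.557865 = 0.509639.
Q̄ = (S_0/π) × [bracket] = (1361/π) × 0.509639 = 220.79 W/m².
— Configuration B (ϕ=-34.2°):
Solar longitude: L_s = 360° × (84 − 80)/365.25 = 3.943°.
sin δ = sin 23.44° × sin 3.943° = 0.02735, so δ = +1.567°.
cos h₀ = −tan(-34.2°) tan(+1.567°) = 0.0186, h₀ = 1.5522 rad.
Bracket: h₀ sin ϕ sin δ + cos ϕ cos δ sin h₀ = 1.5522×-0.56208×0.02735 + 0.82708×0.99963×0.99983 = -0.023862 + 0.826633 = 0.802771.
Q̄ = (S_0/π) × [bracket] = (1361/π) × 0.802771 = 347.78 W/m².
Ratio Q̄_A / Q̄_B = 220.79 / 347.78 = 0.6349.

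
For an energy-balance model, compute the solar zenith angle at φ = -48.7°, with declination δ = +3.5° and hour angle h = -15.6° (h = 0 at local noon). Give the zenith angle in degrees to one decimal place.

θ_z = 53.9°

cos θ_z = sin φ sin δ + cos φ cos δ cos h = -0.045864 + 0.634503 = 0.588639.
θ_z = arccos(0.588639) = 53.9°.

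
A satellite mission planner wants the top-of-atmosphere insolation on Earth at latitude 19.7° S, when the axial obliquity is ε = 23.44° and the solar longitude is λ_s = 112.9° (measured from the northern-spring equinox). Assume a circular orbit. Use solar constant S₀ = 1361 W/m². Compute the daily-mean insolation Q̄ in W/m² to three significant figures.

Q̄ ≈ 299 W/m²

Solar declination: sin δ = sin ε · sin λ_s = sin 23.44° × sin 112.9° = 0.36644, so δ = +21.496°.
cos H₀ = −tan(-19.7°) tan(+21.496°) = 0.1410, H₀ = 1.4293 rad.
Bracket: H₀ sin φ sin δ + cos φ cos δ sin H₀ = 1.4293×-0.33710×0.36644 + 0.94147×0.93044×0.99001 = -0.176557 + 0.867230 = 0.690673.
Q̄ = (S₀/π) × [bracket] = (1361/π) × 0.690673 = 299.2 W/m².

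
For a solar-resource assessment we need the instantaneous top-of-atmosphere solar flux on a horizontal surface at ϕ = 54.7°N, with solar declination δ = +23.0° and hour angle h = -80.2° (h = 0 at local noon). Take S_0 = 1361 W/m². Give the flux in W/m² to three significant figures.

557 W/m²

cos θ_z = sin ϕ sin δ + cos ϕ cos δ cos h = 0.318890 + 0.090538 = 0.409428.
Flux = S_0 · cos θ_z = 1361 × 0.409428 = 557.2 W/m².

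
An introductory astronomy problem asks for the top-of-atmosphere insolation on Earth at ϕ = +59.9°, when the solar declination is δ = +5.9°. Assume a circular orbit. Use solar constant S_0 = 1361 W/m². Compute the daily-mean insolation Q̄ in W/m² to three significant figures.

Q̄ ≈ 280 W/m²

cos h₀ = −tan(+59.9°) tan(+5.900°) = -0.1783, h₀ = 1.7500 rad.
Bracket: h₀ sin ϕ sin δ + cos ϕ cos δ sin h₀ = 1.7500×0.86515×0.10279 + 0.50151×0.99470×0.98398 = 0.155625 + 0.490860 = 0.646485.
Q̄ = (S_0/π) × [bracket] = (1361/π) × 0.646485 = 280.1 W/m².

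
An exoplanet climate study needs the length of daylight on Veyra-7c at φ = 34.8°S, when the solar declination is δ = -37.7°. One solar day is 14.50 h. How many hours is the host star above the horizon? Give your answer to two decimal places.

cos H₀ = −tan φ · tan δ = −tan(-34.8°) × tan(-37.700°) = -0.5372, so H₀ = 2.1379 rad = 122.49°.
Daylight = 2H₀/(2π) × 14.50 h = (2.1379/π) × 14.50 = 9.87 h.

9.87 h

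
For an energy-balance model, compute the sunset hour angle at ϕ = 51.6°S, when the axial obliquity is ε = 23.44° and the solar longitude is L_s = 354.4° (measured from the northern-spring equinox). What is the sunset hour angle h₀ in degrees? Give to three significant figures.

Solar declination: sin δ = sin ε · sin L_s = sin 23.44° × sin 354.4° = -0.03882, so δ = -2.225°.
cos h₀ = −tan ϕ · tan δ = −tan(-51.6°) × tan(-2.225°) = -0.0490, so h₀ = 1.6198 rad = 92.81°.

h₀ = 92.8°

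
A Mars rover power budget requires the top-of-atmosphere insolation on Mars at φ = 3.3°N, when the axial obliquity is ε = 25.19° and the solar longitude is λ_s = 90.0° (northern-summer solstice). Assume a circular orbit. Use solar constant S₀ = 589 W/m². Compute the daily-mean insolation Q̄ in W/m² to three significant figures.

Q̄ ≈ 177 W/m²

Solar declination: sin δ = sin ε · sin λ_s = sin 25.19° × sin 90.0° = 0.42562, so δ = +25.190°.
cos H₀ = −tan(+3.3°) tan(+25.190°) = -0.0271, H₀ = 1.5979 rad.
Bracket: H₀ sin φ sin δ + cos φ cos δ sin H₀ = 1.5979×0.05756×0.42562 + 0.99834×0.90490×0.99963 = 0.039146 + 0.903064 = 0.942210.
Q̄ = (S₀/π) × [bracket] = (589/π) × 0.942210 = 176.6 W/m².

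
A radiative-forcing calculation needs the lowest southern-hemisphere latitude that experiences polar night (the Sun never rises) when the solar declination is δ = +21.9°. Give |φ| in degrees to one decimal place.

Polar night requires cos H₀ = −tan φ tan δ ≥ 1, i.e. tan φ tan δ ≤ −1.
The boundary is |tan φ| · |tan δ| = 1, so |φ| = 90° − |δ| = 90° − 21.9° = 68.1° in the southern hemisphere.

|φ| = 68.1°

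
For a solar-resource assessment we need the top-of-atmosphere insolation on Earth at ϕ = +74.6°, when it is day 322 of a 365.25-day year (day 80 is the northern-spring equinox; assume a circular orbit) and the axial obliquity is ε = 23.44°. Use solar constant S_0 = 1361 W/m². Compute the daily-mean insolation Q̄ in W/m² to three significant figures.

Solar longitude: L_s = 360° × (322 − 80)/365.25 = 238.522°.
sin δ = sin 23.44° × sin 238.522° = -0.33925, so δ = -19.831°.
cos h₀ = −tan(+74.6°) tan(-19.831°) = 1.3093 ≥ 1 ⇒ polar night, h₀ = 0 and Q̄ = 0.

Q̄ ≈ 0.00 W/m²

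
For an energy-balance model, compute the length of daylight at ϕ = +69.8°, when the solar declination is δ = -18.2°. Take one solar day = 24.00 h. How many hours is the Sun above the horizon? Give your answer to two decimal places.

cos h₀ = −tan ϕ · tan δ = −tan(+69.8°) × tan(-18.200°) = 0.8936, so h₀ = 0.4655 rad = 26.67°.
Daylight = 2h₀/(2π) × 24.00 h = (0.4655/π) × 24.00 = 3.56 h.

3.56 h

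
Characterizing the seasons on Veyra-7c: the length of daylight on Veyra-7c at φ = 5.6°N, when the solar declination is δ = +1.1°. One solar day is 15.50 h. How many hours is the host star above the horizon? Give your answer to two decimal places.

7.76 h

cos H₀ = −tan φ · tan δ = −tan(+5.6°) × tan(+1.100°) = -0.0019, so H₀ = 1.5727 rad = 90.11°.
Daylight = 2H₀/(2π) × 15.50 h = (1.5727/π) × 15.50 = 7.76 h.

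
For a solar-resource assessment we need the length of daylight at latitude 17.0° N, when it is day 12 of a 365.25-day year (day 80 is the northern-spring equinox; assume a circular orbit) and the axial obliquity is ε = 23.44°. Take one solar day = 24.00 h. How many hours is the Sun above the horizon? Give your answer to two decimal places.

Solar longitude: L_s = 360° × (12 − 80)/365.25 = -67.023°, i.e. -67.023° + 360° = 292.977°.
sin δ = sin 23.44° × sin 292.977° = -0.36623, so δ = -21.483°.
cos h₀ = −tan ϕ · tan δ = −tan(+17.0°) × tan(-21.483°) = 0.1203, so h₀ = 1.4502 rad = 83.09°.
Daylight = 2h₀/(2π) × 24.00 h = (1.4502/π) × 24.00 = 11.08 h.

11.08 h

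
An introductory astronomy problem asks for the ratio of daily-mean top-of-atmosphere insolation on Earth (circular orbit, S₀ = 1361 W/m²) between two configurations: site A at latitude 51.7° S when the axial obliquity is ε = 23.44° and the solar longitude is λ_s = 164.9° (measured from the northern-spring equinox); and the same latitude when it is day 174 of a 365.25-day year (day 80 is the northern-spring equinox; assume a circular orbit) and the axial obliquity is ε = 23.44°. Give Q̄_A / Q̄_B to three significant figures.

Q̄_A / Q̄_B ≈ 2.96

— Configuration A (φ=-51.7°):
Solar declination: sin δ = sin ε · sin λ_s = sin 23.44° × sin 164.9° = 0.10363, so δ = +5.948°.
cos H₀ = −tan(-51.7°) tan(+5.948°) = 0.1319, H₀ = 1.4385 rad.
Bracket: H₀ sin φ sin δ + cos φ cos δ sin H₀ = 1.4385×-0.78478×0.10363 + 0.61978×0.99462×0.99126 = -0.116989 + 0.611058 = 0.494069.
Q̄ = (S₀/π) × [bracket] = (1361/π) × 0.494069 = 214.04 W/m².
— Configuration B (φ=-51.7°):
Solar longitude: λ_s = 360° × (174 − 80)/365.25 = 92.649°.
sin δ = sin 23.44° × sin 92.649° = 0.39736, so δ = +23.413°.
cos H₀ = −tan(-51.7°) tan(+23.413°) = 0.5483, H₀ = 0.9905 rad.
Bracket: H₀ sin φ sin δ + cos φ cos δ sin H₀ = 0.9905×-0.78478×0.39736 + 0.61978×0.91766×0.83628 = -0.308878 + 0.475632 = 0.166754.
Q̄ = (S₀/π) × [bracket] = (1361/π) × 0.166754 = 72.241 W/m².
Ratio Q̄_A / Q̄_B = 214.04 / 72.241 = 2.963.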